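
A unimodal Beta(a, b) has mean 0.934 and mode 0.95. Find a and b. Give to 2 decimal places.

Let s = a+b. Mean gives a = μs = 0.934s; mode gives (a−1)/(s−2) = 0.95.
Substituting: 0.934s − 1 = 0.95(s−2) = 0.95s − 1.90, so -0.016s = -0.90 and s = 56.2500.
Then a = 0.934×56.2500 = 52.54 and b = s−a = 3.71.

a = 52.54, b = 3.71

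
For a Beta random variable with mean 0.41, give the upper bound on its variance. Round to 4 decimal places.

0.2419

For fixed mean μ the Beta variance is μ(1−μ)/(α+β+1), increasing as α+β decreases.
Its least upper bound (not attained) is μ(1−μ) = 0.41·0.59 = 0.2419.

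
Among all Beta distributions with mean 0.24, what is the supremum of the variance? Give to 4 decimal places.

0.1824

For fixed mean μ the Beta variance is μ(1−μ)/(α+β+1), increasing as α+β decreases.
Its least upper bound (not attained) is μ(1−μ) = 0.24·0.76 = 0.1824.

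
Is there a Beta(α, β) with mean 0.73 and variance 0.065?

For any Beta, Var(X) < E[X]·(1−E[X]).
Here μ(1−μ) = 0.73×0.27 = 0.1971, and 0.065 < 0.1971.

Yes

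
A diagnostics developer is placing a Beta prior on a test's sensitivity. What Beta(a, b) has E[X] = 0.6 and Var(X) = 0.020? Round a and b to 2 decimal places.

Let s = a+b. The Beta variance is μ(1−μ)/(s+1).
So s+1 = μ(1−μ)/σ² = (0.6×0.4)/0.020 = 0.24/0.020 = 12.0000, giving s = 11.0000.
Then a = μs = 0.6×11.0000 = 6.60 and b = (1−μ)s = 0.4×11.0000 = 4.40.

a = 6.60, b = 4.40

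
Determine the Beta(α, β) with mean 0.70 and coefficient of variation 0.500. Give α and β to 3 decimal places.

Var = (CV·μ)² = (0.500×0.70)² = 0.122500.
α+β = μ(1−μ)/Var − 1 = 0.2100/0.122500 − 1 = 0.7143.
Thus α = 0.70·0.7143 = 0.500 and β = 0.30·0.7143 = 0.214.

α = 0.500, β = 0.214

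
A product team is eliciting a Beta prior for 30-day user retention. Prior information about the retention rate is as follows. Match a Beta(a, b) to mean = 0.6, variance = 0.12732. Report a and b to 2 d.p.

a = 0.53, b = 0.35

By moment matching, a+b = μ(1−μ)/σ² − 1 = (0.6·0.4)/0.12732 − 1 = 1.8850 − 1 = 0.8850.
Since a/(a+b) = μ, a = 0.6·0.8850 = 0.53 and b = 0.4·0.8850 = 0.35.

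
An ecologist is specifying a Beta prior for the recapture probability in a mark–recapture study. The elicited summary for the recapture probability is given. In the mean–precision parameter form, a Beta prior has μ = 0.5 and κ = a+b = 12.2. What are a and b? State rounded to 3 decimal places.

a = μκ = 0.5×12.2 = 6.100 and b = (1−μ)κ = 0.5×12.2 = 6.100.

a = 6.100, b = 6.100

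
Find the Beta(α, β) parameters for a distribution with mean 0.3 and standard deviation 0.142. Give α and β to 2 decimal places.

α = 2.82, β = 6.59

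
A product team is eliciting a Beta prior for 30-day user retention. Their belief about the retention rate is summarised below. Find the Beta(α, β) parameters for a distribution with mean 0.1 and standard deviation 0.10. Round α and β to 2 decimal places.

Variance = 0.10² = 0.0100. The moment-matching identity α+β = μ(1−μ)/Var − 1 gives
α+β = 0.09/0.0100 − 1 = 8.0000, so α = μ·8.0000 = 0.80 and β = (1−μ)·8.0000 = 7.20.

α = 0.80, β = 7.20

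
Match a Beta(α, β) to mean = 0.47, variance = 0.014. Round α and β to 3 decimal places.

α = 7.893, β = 8.900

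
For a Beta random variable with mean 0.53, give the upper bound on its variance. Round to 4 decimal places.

0.2491

Var = μ(1−μ)/(α+β+1), which approaches μ(1−μ) as α+β → 0.
So the supremum is μ(1−μ) = 0.53×0.47 = 0.2491.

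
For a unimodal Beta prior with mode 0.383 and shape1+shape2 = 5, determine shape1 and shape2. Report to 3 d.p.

shape1 = 2.149, shape2 = 2.851

Since the density peak of Beta(shape1,shape2) is at (shape1−1)/(shape1+shape2−2),
shape1 = 1 + 0.383(5−2) = 2.149 and shape2 = 5 − 2.149 = 2.851.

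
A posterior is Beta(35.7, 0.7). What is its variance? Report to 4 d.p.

0.0005

μ = 35.7/36.4 = 0.980769; Var = μ(1−μ)/(α+β+1) = 0.0188609/37.4 = 0.0005.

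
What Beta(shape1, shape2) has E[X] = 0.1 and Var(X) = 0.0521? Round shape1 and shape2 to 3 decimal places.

Let s = shape1+shape2. The Beta variance is μ(1−μ)/(s+1).
So s+1 = μ(1−μ)/σ² = (0.1×0.9)/0.0521 = 0.09/0.0521 = 1.7274, giving s = 0.7274.
Then shape1 = μs = 0.1×0.7274 = 0.073 and shape2 = (1−μ)s = 0.9×0.7274 = 0.655.

shape1 = 0.073, shape2 = 0.655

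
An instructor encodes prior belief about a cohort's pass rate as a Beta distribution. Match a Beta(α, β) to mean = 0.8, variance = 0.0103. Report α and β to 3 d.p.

Let s = α+β. The Beta variance is μ(1−μ)/(s+1).
So s+1 = μ(1−μ)/σ² = (0.8×0.2)/0.0103 = 0.16/0.0103 = 15.5340, giving s = 14.5340.
Then α = μs = 0.8×14.5340 = 11.627 and β = (1−μ)s = 0.2×14.5340 = 2.907.

α = 11.627, β = 2.907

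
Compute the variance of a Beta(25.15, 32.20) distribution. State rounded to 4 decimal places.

α+β = 57.35 and αβ = 809.8300, so Var = αβ/[(α+β)²(α+β+1)] = 809.8300/191914.462875 = 0.0042.

0.0042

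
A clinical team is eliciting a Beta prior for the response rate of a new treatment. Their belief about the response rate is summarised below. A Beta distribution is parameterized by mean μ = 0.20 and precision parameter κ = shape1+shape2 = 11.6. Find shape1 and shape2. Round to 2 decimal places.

shape1 = 2.32, shape2 = 9.28

shape1 = μκ = 0.20×11.6 = 2.32 and shape2 = (1−μ)κ = 0.80×11.6 = 9.28.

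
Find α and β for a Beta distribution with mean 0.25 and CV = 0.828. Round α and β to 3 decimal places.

α = 0.844, β = 2.532

σ = CV·μ = 0.828×0.25 = 0.20700, so σ² = 0.042849.
s+1 = μ(1−μ)/σ² = 0.1875/0.042849 = 4.3758, so s = α+β = 3.3758.
α = μs = 0.844, β = (1−μ)s = 2.532.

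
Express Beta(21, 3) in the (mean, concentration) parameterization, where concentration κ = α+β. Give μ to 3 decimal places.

μ = 0.875, κ = 24

κ = α+β = 21+3 = 24; μ = α/κ = 21/24 = 0.875.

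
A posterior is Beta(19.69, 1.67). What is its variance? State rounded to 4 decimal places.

0.0032

Var = αβ/[(α+β)²(α+β+1)] = (19.69×1.67)/(21.36²×22.36) = 32.8823/10201.741056 = 0.0032.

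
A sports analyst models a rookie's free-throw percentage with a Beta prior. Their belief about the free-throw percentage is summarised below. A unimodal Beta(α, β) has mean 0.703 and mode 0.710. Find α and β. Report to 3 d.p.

Let s = α+β. Mean gives α = μs = 0.703s; mode gives (α−1)/(s−2) = 0.710.
Substituting: 0.703s − 1 = 0.710(s−2) = 0.710s − 1.420, so -0.007s = -0.420 and s = 60.0000.
Then α = 0.703×60.0000 = 42.180 and β = s−α = 17.820.

α = 42.180, β = 17.820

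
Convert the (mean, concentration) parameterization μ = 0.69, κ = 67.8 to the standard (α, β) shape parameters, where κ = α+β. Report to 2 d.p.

Split κ in proportion μ : (1−μ): α = 0.69·67.8 = 46.78, β = 67.8 − 46.78 = 21.02.

α = 46.78, β = 21.02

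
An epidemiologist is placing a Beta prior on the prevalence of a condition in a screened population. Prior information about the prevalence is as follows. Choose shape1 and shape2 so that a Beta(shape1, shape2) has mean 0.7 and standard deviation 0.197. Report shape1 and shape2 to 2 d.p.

Variance = 0.197² = 0.038809. The moment-matching identity shape1+shape2 = μ(1−μ)/Var − 1 gives
shape1+shape2 = 0.21/0.038809 − 1 = 4.4111, so shape1 = μ·4.4111 = 3.09 and shape2 = (1−μ)·4.4111 = 1.32.

shape1 = 3.09, shape2 = 1.32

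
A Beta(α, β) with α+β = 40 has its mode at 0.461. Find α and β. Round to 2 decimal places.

Since the density peak of Beta(α,β) is at (α−1)/(α+β−2),
α = 1 + 0.461(40−2) = 18.52 and β = 40 − 18.52 = 21.48.

α = 18.52, β = 21.48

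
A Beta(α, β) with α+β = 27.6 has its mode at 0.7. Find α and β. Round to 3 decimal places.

α = 18.920, β = 8.680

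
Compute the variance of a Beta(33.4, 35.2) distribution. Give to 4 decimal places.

0.0036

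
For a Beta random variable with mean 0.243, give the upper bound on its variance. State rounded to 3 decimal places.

0.184

Var = μ(1−μ)/(α+β+1), which approaches μ(1−μ) as α+β → 0.
So the supremum is μ(1−μ) = 0.243×0.757 = 0.184.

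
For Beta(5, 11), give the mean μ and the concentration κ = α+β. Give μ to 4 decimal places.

μ = 0.3125, κ = 16

κ = α+β = 5+11 = 16; μ = α/κ = 5/16 = 0.3125.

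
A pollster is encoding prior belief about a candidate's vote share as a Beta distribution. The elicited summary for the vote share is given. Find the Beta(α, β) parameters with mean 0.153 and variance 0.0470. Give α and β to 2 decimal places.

α = 0.27, β = 1.49

By moment matching, α+β = μ(1−μ)/σ² − 1 = (0.153·0.847)/0.0470 − 1 = 2.7573 − 1 = 1.7573.
Since α/(α+β) = μ, α = 0.153·1.7573 = 0.27 and β = 0.847·1.7573 = 1.49.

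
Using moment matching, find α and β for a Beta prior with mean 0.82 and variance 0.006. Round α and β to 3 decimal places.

α = 19.352, β = 4.248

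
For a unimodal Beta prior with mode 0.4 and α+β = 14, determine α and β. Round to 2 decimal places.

α = 5.80, β = 8.20

For α,β>1 the mode is (α−1)/(α+β−2), so α = mode·(κ−2)+1 = 0.4×12+1 = 5.80.
And β = (1−mode)·(κ−2)+1 = 0.6×12+1 = 8.20.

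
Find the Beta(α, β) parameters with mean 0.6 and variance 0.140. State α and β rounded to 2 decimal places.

α = 0.43, β = 0.29

Write ν = α+β; then α = μν and Var = μ(1−μ)/(ν+1).
ν = μ(1−μ)/Var − 1 = 0.24/0.140 − 1 = 0.7143.
α = 0.6·0.7143 = 0.43, β = 0.4·0.7143 = 0.29.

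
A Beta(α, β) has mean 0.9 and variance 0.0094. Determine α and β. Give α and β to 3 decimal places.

α = 7.717, β = 0.857

Let s = α+β. The Beta variance is μ(1−μ)/(s+1).
So s+1 = μ(1−μ)/σ² = (0.9×0.1)/0.0094 = 0.09/0.0094 = 9.5745, giving s = 8.5745.
Then α = μs = 0.9×8.5745 = 7.717 and β = (1−μ)s = 0.1×8.5745 = 0.857.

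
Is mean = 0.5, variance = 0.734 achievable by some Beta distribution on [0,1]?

No

For any Beta, Var(X) < E[X]·(1−E[X]).
Here μ(1−μ) = 0.5×0.5 = 0.25, and 0.734 ≥ 0.25.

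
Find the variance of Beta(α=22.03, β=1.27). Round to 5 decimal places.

0.00212

μ = 22.03/23.30 = 0.945494; Var = μ(1−μ)/(α+β+1) = 0.0515355/24.30 = 0.00212.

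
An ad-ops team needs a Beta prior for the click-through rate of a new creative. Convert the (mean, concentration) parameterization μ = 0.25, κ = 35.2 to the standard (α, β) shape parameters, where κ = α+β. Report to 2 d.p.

Split κ in proportion μ : (1−μ): α = 0.25·35.2 = 8.80, β = 35.2 − 8.80 = 26.40.

α = 8.80, β = 26.40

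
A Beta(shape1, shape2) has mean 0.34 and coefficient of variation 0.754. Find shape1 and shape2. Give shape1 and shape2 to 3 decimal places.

σ = CV·μ = 0.754×0.34 = 0.25636, so σ² = 0.065720.
s+1 = μ(1−μ)/σ² = 0.2244/0.065720 = 3.4145, so s = shape1+shape2 = 2.4145.
shape1 = μs = 0.821, shape2 = (1−μ)s = 1.594.

shape1 = 0.821, shape2 = 1.594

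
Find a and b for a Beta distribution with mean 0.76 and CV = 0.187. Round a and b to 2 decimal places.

a = 6.10, b = 1.93

σ = CV·μ = 0.187×0.76 = 0.14212, so σ² = 0.020198.
s+1 = μ(1−μ)/σ² = 0.1824/0.020198 = 9.0306, so s = a+b = 8.0306.
a = μs = 6.10, b = (1−μ)s = 1.93.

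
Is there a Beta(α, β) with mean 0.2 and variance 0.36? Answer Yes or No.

A Beta with mean μ has variance μ(1−μ)/(α+β+1) < μ(1−μ).
Here μ(1−μ) = 0.2×0.8 = 0.16, and 0.36 ≥ 0.16.

No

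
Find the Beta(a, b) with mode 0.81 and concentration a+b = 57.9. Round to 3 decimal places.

a = 46.279, b = 11.621

Since the density peak of Beta(a,b) is at (a−1)/(a+b−2),
a = 1 + 0.81(57.9−2) = 46.279 and b = 57.9 − 46.279 = 11.621.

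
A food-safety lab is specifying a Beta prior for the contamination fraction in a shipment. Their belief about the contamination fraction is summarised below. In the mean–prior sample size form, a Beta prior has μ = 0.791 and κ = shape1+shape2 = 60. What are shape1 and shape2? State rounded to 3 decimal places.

shape1 = 47.460, shape2 = 12.540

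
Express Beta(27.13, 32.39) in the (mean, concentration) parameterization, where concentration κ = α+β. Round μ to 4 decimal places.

μ = 0.4558, κ = 59.52

κ = α+β = 27.13+32.39 = 59.52; μ = α/κ = 27.13/59.52 = 0.4558.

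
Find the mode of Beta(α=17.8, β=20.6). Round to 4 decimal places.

0.4615

The density x^(α−1)(1−x)^(β−1) is maximised at (α−1)/(α+β−2) = 16.8/36.4 = 0.4615.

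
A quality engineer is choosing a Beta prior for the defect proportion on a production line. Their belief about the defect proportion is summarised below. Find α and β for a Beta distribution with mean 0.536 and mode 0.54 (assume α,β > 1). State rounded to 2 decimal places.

Let s = α+β. Mean gives α = μs = 0.536s; mode gives (α−1)/(s−2) = 0.54.
Substituting: 0.536s − 1 = 0.54(s−2) = 0.54s − 1.08, so -0.004s = -0.08 and s = 20.0000.
Then α = 0.536×20.0000 = 10.72 and β = s−α = 9.28.

α = 10.72, β = 9.28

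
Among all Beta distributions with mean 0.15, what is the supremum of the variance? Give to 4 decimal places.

0.1275

Var = μ(1−μ)/(α+β+1), which approaches μ(1−μ) as α+β → 0.
So the supremum is μ(1−μ) = 0.15×0.85 = 0.1275.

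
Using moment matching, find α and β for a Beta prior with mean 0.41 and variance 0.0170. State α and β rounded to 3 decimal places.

α = 5.424, β = 7.805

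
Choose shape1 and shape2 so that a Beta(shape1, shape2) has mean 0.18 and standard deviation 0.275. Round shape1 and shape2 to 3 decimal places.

σ² = 0.275² = 0.075625.
With s = shape1+shape2, Var = μ(1−μ)/(s+1), so s+1 = (0.18×0.82)/0.075625 = 1.9517 and s = 0.9517.
shape1 = μs = 0.171, shape2 = (1−μ)s = 0.780.

shape1 = 0.171, shape2 = 0.780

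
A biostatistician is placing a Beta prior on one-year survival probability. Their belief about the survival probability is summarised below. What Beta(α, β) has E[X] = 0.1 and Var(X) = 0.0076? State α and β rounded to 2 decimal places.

By moment matching, α+β = μ(1−μ)/σ² − 1 = (0.1·0.9)/0.0076 − 1 = 11.8421 − 1 = 10.8421.
Since α/(α+β) = μ, α = 0.1·10.8421 = 1.08 and β = 0.9·10.8421 = 9.76.

α = 1.08, β = 9.76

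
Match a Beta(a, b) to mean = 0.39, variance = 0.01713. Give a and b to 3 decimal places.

a = 5.026, b = 7.862

Let s = a+b. The Beta variance is μ(1−μ)/(s+1).
So s+1 = μ(1−μ)/σ² = (0.39×0.61)/0.01713 = 0.2379/0.01713 = 13.8879, giving s = 12.8879.
Then a = μs = 0.39×12.8879 = 5.026 and b = (1−μ)s = 0.61×12.8879 = 7.862.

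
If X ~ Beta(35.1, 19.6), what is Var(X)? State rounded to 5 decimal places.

Var = αβ/[(α+β)²(α+β+1)] = (35.1×19.6)/(54.7²×55.7) = 687.96/166659.413 = 0.00413.

0.00413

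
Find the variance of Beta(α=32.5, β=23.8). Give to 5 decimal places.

α+β = 56.3 and αβ = 773.50, so Var = αβ/[(α+β)²(α+β+1)] = 773.50/181623.237 = 0.00426.

0.00426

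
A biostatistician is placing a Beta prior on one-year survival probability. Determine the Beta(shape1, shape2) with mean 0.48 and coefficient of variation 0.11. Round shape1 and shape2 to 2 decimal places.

shape1 = 42.50, shape2 = 46.04

σ = CV·μ = 0.11×0.48 = 0.05280, so σ² = 0.002788.
s+1 = μ(1−μ)/σ² = 0.2496/0.002788 = 89.5317, so s = shape1+shape2 = 88.5317.
shape1 = μs = 42.50, shape2 = (1−μ)s = 46.04.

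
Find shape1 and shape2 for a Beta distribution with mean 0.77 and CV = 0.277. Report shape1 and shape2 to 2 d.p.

shape1 = 2.23, shape2 = 0.67

Var = (CV·μ)² = (0.277×0.77)² = 0.045493.
shape1+shape2 = μ(1−μ)/Var − 1 = 0.1771/0.045493 − 1 = 2.8929.
Thus shape1 = 0.77·2.8929 = 2.23 and shape2 = 0.23·2.8929 = 0.67.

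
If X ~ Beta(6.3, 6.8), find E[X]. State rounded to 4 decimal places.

0.4809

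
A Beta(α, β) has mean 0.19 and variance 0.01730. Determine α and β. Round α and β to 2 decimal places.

Let s = α+β. The Beta variance is μ(1−μ)/(s+1).
So s+1 = μ(1−μ)/σ² = (0.19×0.81)/0.01730 = 0.1539/0.01730 = 8.8960, giving s = 7.8960.
Then α = μs = 0.19×7.8960 = 1.50 and β = (1−μ)s = 0.81×7.8960 = 6.40.

α = 1.50, β = 6.40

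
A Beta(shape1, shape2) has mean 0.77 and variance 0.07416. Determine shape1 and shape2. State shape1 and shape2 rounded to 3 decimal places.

shape1 = 1.069, shape2 = 0.319

By moment matching, shape1+shape2 = μ(1−μ)/σ² − 1 = (0.77·0.23)/0.07416 − 1 = 2.3881 − 1 = 1.3881.
Since shape1/(shape1+shape2) = μ, shape1 = 0.77·1.3881 = 1.069 and shape2 = 0.23·1.3881 = 0.319.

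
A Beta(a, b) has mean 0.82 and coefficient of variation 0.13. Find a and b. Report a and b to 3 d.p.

σ = CV·μ = 0.13×0.82 = 0.10660, so σ² = 0.011364.
s+1 = μ(1−μ)/σ² = 0.1476/0.011364 = 12.9889, so s = a+b = 11.9889.
a = μs = 9.831, b = (1−μ)s = 2.158.

a = 9.831, b = 2.158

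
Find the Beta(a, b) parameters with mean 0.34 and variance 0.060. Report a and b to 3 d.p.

a = 0.932, b = 1.808

Write ν = a+b; then a = μν and Var = μ(1−μ)/(ν+1).
ν = μ(1−μ)/Var − 1 = 0.2244/0.060 − 1 = 2.7400.
a = 0.34·2.7400 = 0.932, b = 0.66·2.7400 = 1.808.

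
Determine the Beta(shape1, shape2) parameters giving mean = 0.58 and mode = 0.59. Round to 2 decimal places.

shape1 = 10.44, shape2 = 7.56

Let s = shape1+shape2. Mean gives shape1 = μs = 0.58s; mode gives (shape1−1)/(s−2) = 0.59.
Substituting: 0.58s − 1 = 0.59(s−2) = 0.59s − 1.18, so -0.01s = -0.18 and s = 18.0000.
Then shape1 = 0.58×18.0000 = 10.44 and shape2 = s−shape1 = 7.56.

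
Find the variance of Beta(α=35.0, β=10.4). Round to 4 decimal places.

0.0038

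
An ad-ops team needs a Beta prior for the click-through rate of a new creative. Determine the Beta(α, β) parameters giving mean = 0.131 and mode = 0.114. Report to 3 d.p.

Let s = α+β. Mean gives α = μs = 0.131s; mode gives (α−1)/(s−2) = 0.114.
Substituting: 0.131s − 1 = 0.114(s−2) = 0.114s − 0.228, so 0.017s = 0.772 and s = 45.4118.
Then α = 0.131×45.4118 = 5.949 and β = s−α = 39.463.

α = 5.949, β = 39.463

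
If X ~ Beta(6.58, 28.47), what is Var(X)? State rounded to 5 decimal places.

0.00423

α+β = 35.05 and αβ = 187.3326, so Var = αβ/[(α+β)²(α+β+1)] = 187.3326/44287.515125 = 0.00423.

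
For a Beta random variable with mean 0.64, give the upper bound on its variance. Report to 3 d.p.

For fixed mean μ the Beta variance is μ(1−μ)/(α+β+1), increasing as α+β decreases.
Its least upper bound (not attained) is μ(1−μ) = 0.64·0.36 = 0.230.

0.230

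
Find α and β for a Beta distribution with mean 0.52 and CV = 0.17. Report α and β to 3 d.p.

α = 16.089, β = 14.851

σ = CV·μ = 0.17×0.52 = 0.08840, so σ² = 0.007815.
s+1 = μ(1−μ)/σ² = 0.2496/0.007815 = 31.9404, so s = α+β = 30.9404.
α = μs = 16.089, β = (1−μ)s = 14.851.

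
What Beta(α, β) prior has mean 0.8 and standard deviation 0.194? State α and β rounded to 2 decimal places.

σ² = 0.194² = 0.037636.
With s = α+β, Var = μ(1−μ)/(s+1), so s+1 = (0.8×0.2)/0.037636 = 4.2512 and s = 3.2512.
α = μs = 2.60, β = (1−μ)s = 0.65.

α = 2.60, β = 0.65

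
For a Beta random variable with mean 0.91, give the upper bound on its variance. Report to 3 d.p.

0.082

Var = μ(1−μ)/(α+β+1), which approaches μ(1−μ) as α+β → 0.
So the supremum is μ(1−μ) = 0.91×0.09 = 0.082.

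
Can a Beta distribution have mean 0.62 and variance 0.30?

No

A Beta with mean μ has variance μ(1−μ)/(α+β+1) < μ(1−μ).
Here μ(1−μ) = 0.62×0.38 = 0.2356, and 0.30 ≥ 0.2356.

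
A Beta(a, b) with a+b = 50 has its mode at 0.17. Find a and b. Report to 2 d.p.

a = 9.16, b = 40.84

Mode = (a−1)/(κ−2) with κ = a+b, so a−1 = 0.17·48 = 8.16.
a = 9.16; b = κ − a = 40.84.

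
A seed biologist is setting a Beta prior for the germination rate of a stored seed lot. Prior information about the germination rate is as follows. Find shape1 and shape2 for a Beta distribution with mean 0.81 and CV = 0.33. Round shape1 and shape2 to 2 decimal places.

Var = (CV·μ)² = (0.33×0.81)² = 0.071449.
shape1+shape2 = μ(1−μ)/Var − 1 = 0.1539/0.071449 − 1 = 1.1540.
Thus shape1 = 0.81·1.1540 = 0.93 and shape2 = 0.19·1.1540 = 0.22.

shape1 = 0.93, shape2 = 0.22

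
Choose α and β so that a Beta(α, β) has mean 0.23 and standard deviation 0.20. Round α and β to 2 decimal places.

Variance = 0.20² = 0.0400. The moment-matching identity α+β = μ(1−μ)/Var − 1 gives
α+β = 0.1771/0.0400 − 1 = 3.4275, so α = μ·3.4275 = 0.79 and β = (1−μ)·3.4275 = 2.64.

α = 0.79, β = 2.64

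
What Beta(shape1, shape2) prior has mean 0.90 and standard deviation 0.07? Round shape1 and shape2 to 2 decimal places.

shape1 = 15.63, shape2 = 1.74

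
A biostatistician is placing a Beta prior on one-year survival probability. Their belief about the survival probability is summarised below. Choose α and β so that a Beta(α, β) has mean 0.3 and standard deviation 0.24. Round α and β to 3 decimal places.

α = 0.794, β = 1.852

Variance = 0.24² = 0.0576. The moment-matching identity α+β = μ(1−μ)/Var − 1 gives
α+β = 0.21/0.0576 − 1 = 2.6458, so α = μ·2.6458 = 0.794 and β = (1−μ)·2.6458 = 1.852.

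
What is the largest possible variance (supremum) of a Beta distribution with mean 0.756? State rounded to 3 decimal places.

For fixed mean μ the Beta variance is μ(1−μ)/(α+β+1), increasing as α+β decreases.
Its least upper bound (not attained) is μ(1−μ) = 0.756·0.244 = 0.184.

0.184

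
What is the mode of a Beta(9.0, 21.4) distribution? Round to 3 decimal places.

0.282

With α,β > 1, mode = (α−1)/(α+β−2) = 8.0/28.4 = 0.282.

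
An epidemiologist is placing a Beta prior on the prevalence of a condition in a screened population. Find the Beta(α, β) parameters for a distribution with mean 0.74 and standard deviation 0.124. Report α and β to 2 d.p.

α = 8.52, β = 2.99

First σ² = 0.015376. Setting α = μn, β = (1−μ)n with n = α+β,
μ(1−μ)/(n+1) = 0.015376 ⇒ n+1 = 0.1924/0.015376 = 12.5130 ⇒ n = 11.5130.
Hence α = 0.74×11.5130 = 8.52, β = 0.26×11.5130 = 2.99.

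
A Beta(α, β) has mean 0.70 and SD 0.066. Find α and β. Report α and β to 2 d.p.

α = 33.05, β = 14.16

σ² = 0.066² = 0.004356.
With s = α+β, Var = μ(1−μ)/(s+1), so s+1 = (0.70×0.30)/0.004356 = 48.2094 and s = 47.2094.
α = μs = 33.05, β = (1−μ)s = 14.16.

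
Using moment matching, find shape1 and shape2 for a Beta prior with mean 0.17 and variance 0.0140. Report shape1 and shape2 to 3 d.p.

Let s = shape1+shape2. The Beta variance is μ(1−μ)/(s+1).
So s+1 = μ(1−μ)/σ² = (0.17×0.83)/0.0140 = 0.1411/0.0140 = 10.0786, giving s = 9.0786.
Then shape1 = μs = 0.17×9.0786 = 1.543 and shape2 = (1−μ)s = 0.83×9.0786 = 7.535.

shape1 = 1.543, shape2 = 7.535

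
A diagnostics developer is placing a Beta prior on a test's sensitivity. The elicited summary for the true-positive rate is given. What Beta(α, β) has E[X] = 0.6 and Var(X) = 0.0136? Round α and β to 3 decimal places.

α = 9.988, β = 6.659

By moment matching, α+β = μ(1−μ)/σ² − 1 = (0.6·0.4)/0.0136 − 1 = 17.6471 − 1 = 16.6471.
Since α/(α+β) = μ, α = 0.6·16.6471 = 9.988 and β = 0.4·16.6471 = 6.659.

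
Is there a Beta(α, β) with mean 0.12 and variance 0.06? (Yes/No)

The Beta variance bound is σ² < μ(1−μ).
Here μ(1−μ) = 0.12×0.88 = 0.1056, and 0.06 < 0.1056.

Yes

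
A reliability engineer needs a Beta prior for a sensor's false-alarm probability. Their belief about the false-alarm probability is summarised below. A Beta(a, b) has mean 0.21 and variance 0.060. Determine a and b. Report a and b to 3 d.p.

Write ν = a+b; then a = μν and Var = μ(1−μ)/(ν+1).
ν = μ(1−μ)/Var − 1 = 0.1659/0.060 − 1 = 1.7650.
a = 0.21·1.7650 = 0.371, b = 0.79·1.7650 = 1.394.

a = 0.371, b = 1.394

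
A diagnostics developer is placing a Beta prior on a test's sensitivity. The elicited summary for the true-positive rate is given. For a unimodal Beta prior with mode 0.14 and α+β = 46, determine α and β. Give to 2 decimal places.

For α,β>1 the mode is (α−1)/(α+β−2), so α = mode·(κ−2)+1 = 0.14×44+1 = 7.16.
And β = (1−mode)·(κ−2)+1 = 0.86×44+1 = 38.84.

α = 7.16, β = 38.84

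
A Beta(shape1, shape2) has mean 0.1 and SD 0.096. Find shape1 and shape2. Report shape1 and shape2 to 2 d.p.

shape1 = 0.88, shape2 = 7.89

σ² = 0.096² = 0.009216.
With s = shape1+shape2, Var = μ(1−μ)/(s+1), so s+1 = (0.1×0.9)/0.009216 = 9.7656 and s = 8.7656.
shape1 = μs = 0.88, shape2 = (1−μ)s = 7.89.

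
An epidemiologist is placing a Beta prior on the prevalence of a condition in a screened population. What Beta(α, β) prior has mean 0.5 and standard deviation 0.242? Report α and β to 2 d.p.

α = 1.63, β = 1.63

σ² = 0.242² = 0.058564.
With s = α+β, Var = μ(1−μ)/(s+1), so s+1 = (0.5×0.5)/0.058564 = 4.2688 and s = 3.2688.
α = μs = 1.63, β = (1−μ)s = 1.63.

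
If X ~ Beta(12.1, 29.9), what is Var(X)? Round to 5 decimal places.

0.00477

Var = αβ/[(α+β)²(α+β+1)] = (12.1×29.9)/(42.0²×43.0) = 361.79/75852.000 = 0.00477.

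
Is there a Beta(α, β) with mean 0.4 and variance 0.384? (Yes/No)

The Beta variance bound is σ² < μ(1−μ).
Here μ(1−μ) = 0.4×0.6 = 0.24, and 0.384 ≥ 0.24.

No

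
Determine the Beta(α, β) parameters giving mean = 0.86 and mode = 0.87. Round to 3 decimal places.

α = 63.640, β = 10.360

Let s = α+β. Mean gives α = μs = 0.86s; mode gives (α−1)/(s−2) = 0.87.
Substituting: 0.86s − 1 = 0.87(s−2) = 0.87s − 1.74, so -0.01s = -0.74 and s = 74.0000.
Then α = 0.86×74.0000 = 63.640 and β = s−α = 10.360.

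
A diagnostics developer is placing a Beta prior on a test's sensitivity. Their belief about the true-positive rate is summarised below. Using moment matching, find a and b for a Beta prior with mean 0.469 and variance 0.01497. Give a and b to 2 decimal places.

By moment matching, a+b = μ(1−μ)/σ² − 1 = (0.469·0.531)/0.01497 − 1 = 16.6359 − 1 = 15.6359.
Since a/(a+b) = μ, a = 0.469·15.6359 = 7.33 and b = 0.531·15.6359 = 8.30.

a = 7.33, b = 8.30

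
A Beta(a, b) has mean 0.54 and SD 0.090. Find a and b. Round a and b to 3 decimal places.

a = 16.020, b = 13.647

First σ² = 0.008100. Setting a = μn, b = (1−μ)n with n = a+b,
μ(1−μ)/(n+1) = 0.008100 ⇒ n+1 = 0.2484/0.008100 = 30.6667 ⇒ n = 29.6667.
Hence a = 0.54×29.6667 = 16.020, b = 0.46×29.6667 = 13.647.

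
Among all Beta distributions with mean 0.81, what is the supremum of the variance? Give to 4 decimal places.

0.1539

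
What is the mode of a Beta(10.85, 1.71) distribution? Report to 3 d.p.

The density x^(α−1)(1−x)^(β−1) is maximised at (α−1)/(α+β−2) = 9.85/10.56 = 0.933.

0.933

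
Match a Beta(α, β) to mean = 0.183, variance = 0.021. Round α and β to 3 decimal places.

By moment matching, α+β = μ(1−μ)/σ² − 1 = (0.183·0.817)/0.021 − 1 = 7.1196 − 1 = 6.1196.
Since α/(α+β) = μ, α = 0.183·6.1196 = 1.120 and β = 0.817·6.1196 = 5.000.

α = 1.120, β = 5.000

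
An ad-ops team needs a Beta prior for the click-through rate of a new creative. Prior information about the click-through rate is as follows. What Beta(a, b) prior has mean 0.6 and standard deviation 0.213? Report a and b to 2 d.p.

a = 2.57, b = 1.72

First σ² = 0.045369. Setting a = μn, b = (1−μ)n with n = a+b,
μ(1−μ)/(n+1) = 0.045369 ⇒ n+1 = 0.24/0.045369 = 5.2900 ⇒ n = 4.2900.
Hence a = 0.6×4.2900 = 2.57, b = 0.4×4.2900 = 1.72.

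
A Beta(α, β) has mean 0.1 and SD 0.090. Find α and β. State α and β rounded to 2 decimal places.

First σ² = 0.008100. Setting α = μn, β = (1−μ)n with n = α+β,
μ(1−μ)/(n+1) = 0.008100 ⇒ n+1 = 0.09/0.008100 = 11.1111 ⇒ n = 10.1111.
Hence α = 0.1×10.1111 = 1.01, β = 0.9×10.1111 = 9.10.

α = 1.01, β = 9.10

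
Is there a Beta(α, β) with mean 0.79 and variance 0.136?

The Beta variance bound is σ² < μ(1−μ).
Here μ(1−μ) = 0.79×0.21 = 0.1659, and 0.136 < 0.1659.

Yes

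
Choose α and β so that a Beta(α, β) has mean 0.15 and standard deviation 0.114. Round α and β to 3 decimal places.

α = 1.322, β = 7.489

First σ² = 0.012996. Setting α = μn, β = (1−μ)n with n = α+β,
μ(1−μ)/(n+1) = 0.012996 ⇒ n+1 = 0.1275/0.012996 = 9.8107 ⇒ n = 8.8107.
Hence α = 0.15×8.8107 = 1.322, β = 0.85×8.8107 = 7.489.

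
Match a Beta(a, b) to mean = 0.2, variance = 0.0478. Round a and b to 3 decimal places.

a = 0.469, b = 1.878

By moment matching, a+b = μ(1−μ)/σ² − 1 = (0.2·0.8)/0.0478 − 1 = 3.3473 − 1 = 2.3473.
Since a/(a+b) = μ, a = 0.2·2.3473 = 0.469 and b = 0.8·2.3473 = 1.878.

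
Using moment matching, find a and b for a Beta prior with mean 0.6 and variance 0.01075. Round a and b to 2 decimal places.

a = 12.80, b = 8.53

Write ν = a+b; then a = μν and Var = μ(1−μ)/(ν+1).
ν = μ(1−μ)/Var − 1 = 0.24/0.01075 − 1 = 21.3256.
a = 0.6·21.3256 = 12.80, b = 0.4·21.3256 = 8.53.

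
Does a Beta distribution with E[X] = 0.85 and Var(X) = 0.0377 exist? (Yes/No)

A Beta with mean μ has variance μ(1−μ)/(α+β+1) < μ(1−μ).
Here μ(1−μ) = 0.85×0.15 = 0.1275, and 0.0377 < 0.1275.

Yes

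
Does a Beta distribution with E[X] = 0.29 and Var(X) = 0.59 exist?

No

The Beta variance bound is σ² < μ(1−μ).
Here μ(1−μ) = 0.29×0.71 = 0.2059, and 0.59 ≥ 0.2059.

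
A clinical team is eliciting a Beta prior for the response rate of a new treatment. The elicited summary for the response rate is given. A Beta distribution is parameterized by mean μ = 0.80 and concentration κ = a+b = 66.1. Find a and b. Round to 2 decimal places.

Split κ in proportion μ : (1−μ): a = 0.80·66.1 = 52.88, b = 66.1 − 52.88 = 13.22.

a = 52.88, b = 13.22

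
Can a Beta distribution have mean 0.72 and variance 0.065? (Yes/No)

A Beta with mean μ has variance μ(1−μ)/(α+β+1) < μ(1−μ).
Here μ(1−μ) = 0.72×0.28 = 0.2016, and 0.065 < 0.2016.

Yes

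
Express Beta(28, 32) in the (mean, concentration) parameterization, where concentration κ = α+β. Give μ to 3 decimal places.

μ = 0.467, κ = 60

κ = α+β = 28+32 = 60; μ = α/κ = 28/60 = 0.467.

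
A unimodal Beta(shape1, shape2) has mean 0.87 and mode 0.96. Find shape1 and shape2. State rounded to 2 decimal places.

shape1 = 8.89, shape2 = 1.33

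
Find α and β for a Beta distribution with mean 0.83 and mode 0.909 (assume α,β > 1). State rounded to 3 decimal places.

α = 8.594, β = 1.760

Let s = α+β. Mean gives α = μs = 0.83s; mode gives (α−1)/(s−2) = 0.909.
Substituting: 0.83s − 1 = 0.909(s−2) = 0.909s − 1.818, so -0.079s = -0.818 and s = 10.3544.
Then α = 0.83×10.3544 = 8.594 and β = s−α = 1.760.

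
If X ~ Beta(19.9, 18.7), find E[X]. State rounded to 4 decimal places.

0.5155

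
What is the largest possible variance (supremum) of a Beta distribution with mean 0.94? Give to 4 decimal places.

Var = μ(1−μ)/(α+β+1), which approaches μ(1−μ) as α+β → 0.
So the supremum is μ(1−μ) = 0.94×0.06 = 0.0564.

0.0564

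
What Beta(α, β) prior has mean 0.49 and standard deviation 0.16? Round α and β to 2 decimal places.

α = 4.29, β = 4.47

First σ² = 0.0256. Setting α = μn, β = (1−μ)n with n = α+β,
μ(1−μ)/(n+1) = 0.0256 ⇒ n+1 = 0.2499/0.0256 = 9.7617 ⇒ n = 8.7617.
Hence α = 0.49×8.7617 = 4.29, β = 0.51×8.7617 = 4.47.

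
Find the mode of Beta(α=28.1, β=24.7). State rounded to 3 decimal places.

0.533

With α,β > 1, mode = (α−1)/(α+β−2) = 27.1/50.8 = 0.533.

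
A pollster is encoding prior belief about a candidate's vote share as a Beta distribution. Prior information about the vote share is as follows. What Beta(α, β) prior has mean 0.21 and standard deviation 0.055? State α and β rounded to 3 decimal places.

α = 11.307, β = 42.536

Variance = 0.055² = 0.003025. The moment-matching identity α+β = μ(1−μ)/Var − 1 gives
α+β = 0.1659/0.003025 − 1 = 53.8430, so α = μ·53.8430 = 11.307 and β = (1−μ)·53.8430 = 42.536.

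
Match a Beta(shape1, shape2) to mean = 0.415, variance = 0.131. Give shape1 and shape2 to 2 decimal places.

shape1 = 0.35, shape2 = 0.50

By moment matching, shape1+shape2 = μ(1−μ)/σ² − 1 = (0.415·0.585)/0.131 − 1 = 1.8532 − 1 = 0.8532.
Since shape1/(shape1+shape2) = μ, shape1 = 0.415·0.8532 = 0.35 and shape2 = 0.585·0.8532 = 0.50.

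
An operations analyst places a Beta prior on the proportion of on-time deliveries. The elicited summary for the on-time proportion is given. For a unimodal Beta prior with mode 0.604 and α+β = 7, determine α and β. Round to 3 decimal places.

α = 4.020, β = 2.980

For α,β>1 the mode is (α−1)/(α+β−2), so α = mode·(κ−2)+1 = 0.604×5+1 = 4.020.
And β = (1−mode)·(κ−2)+1 = 0.396×5+1 = 2.980.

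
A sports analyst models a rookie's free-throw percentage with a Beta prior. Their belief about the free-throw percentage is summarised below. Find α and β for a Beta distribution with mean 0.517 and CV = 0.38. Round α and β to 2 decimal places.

α = 2.83, β = 2.64

σ = CV·μ = 0.38×0.517 = 0.19646, so σ² = 0.038597.
s+1 = μ(1−μ)/σ² = 0.249711/0.038597 = 6.4698, so s = α+β = 5.4698.
α = μs = 2.83, β = (1−μ)s = 2.64.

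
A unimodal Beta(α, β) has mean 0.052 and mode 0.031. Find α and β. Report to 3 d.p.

α = 2.323, β = 42.344

With s = α+β: μ = α/s and mode = (α−1)/(s−2). Eliminating α = μs,
μs − 1 = m(s−2) ⇒ s(μ−m) = 1−2m ⇒ s = 0.938/0.021 = 44.6667.
So α = μs = 2.323, β = (1−μ)s = 42.344.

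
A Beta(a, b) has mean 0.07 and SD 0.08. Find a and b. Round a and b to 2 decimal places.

a = 0.64, b = 8.53

σ² = 0.08² = 0.0064.
With s = a+b, Var = μ(1−μ)/(s+1), so s+1 = (0.07×0.93)/0.0064 = 10.1719 and s = 9.1719.
a = μs = 0.64, b = (1−μ)s = 8.53.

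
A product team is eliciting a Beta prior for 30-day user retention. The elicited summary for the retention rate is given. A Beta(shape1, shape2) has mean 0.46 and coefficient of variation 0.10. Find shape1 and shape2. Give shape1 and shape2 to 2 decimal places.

Var = (CV·μ)² = (0.10×0.46)² = 0.002116.
shape1+shape2 = μ(1−μ)/Var − 1 = 0.2484/0.002116 − 1 = 116.3913.
Thus shape1 = 0.46·116.3913 = 53.54 and shape2 = 0.54·116.3913 = 62.85.

shape1 = 53.54, shape2 = 62.85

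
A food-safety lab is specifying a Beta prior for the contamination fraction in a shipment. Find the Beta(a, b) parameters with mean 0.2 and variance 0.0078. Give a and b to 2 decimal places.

a = 3.90, b = 15.61

By moment matching, a+b = μ(1−μ)/σ² − 1 = (0.2·0.8)/0.0078 − 1 = 20.5128 − 1 = 19.5128.
Since a/(a+b) = μ, a = 0.2·19.5128 = 3.90 and b = 0.8·19.5128 = 15.61.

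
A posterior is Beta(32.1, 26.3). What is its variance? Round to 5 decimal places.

0.00417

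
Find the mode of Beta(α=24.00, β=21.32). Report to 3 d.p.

0.531

The density x^(α−1)(1−x)^(β−1) is maximised at (α−1)/(α+β−2) = 23.00/43.32 = 0.531.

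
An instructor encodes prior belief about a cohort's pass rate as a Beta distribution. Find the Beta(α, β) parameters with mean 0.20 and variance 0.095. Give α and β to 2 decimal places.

α = 0.14, β = 0.55

By moment matching, α+β = μ(1−μ)/σ² − 1 = (0.20·0.80)/0.095 − 1 = 1.6842 − 1 = 0.6842.
Since α/(α+β) = μ, α = 0.20·0.6842 = 0.14 and β = 0.80·0.6842 = 0.55.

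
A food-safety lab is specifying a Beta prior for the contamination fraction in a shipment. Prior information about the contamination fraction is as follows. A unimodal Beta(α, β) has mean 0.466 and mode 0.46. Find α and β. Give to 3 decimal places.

Let s = α+β. Mean gives α = μs = 0.466s; mode gives (α−1)/(s−2) = 0.46.
Substituting: 0.466s − 1 = 0.46(s−2) = 0.46s − 0.92, so 0.006s = 0.08 and s = 13.3333.
Then α = 0.466×13.3333 = 6.213 and β = s−α = 7.120.

α = 6.213, β = 7.120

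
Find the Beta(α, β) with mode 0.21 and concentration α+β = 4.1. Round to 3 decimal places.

Mode = (α−1)/(κ−2) with κ = α+β, so α−1 = 0.21·2.1 = 0.441.
α = 1.441; β = κ − α = 2.659.

α = 1.441, β = 2.659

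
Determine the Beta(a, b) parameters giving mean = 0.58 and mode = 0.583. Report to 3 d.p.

With s = a+b: μ = a/s and mode = (a−1)/(s−2). Eliminating a = μs,
μs − 1 = m(s−2) ⇒ s(μ−m) = 1−2m ⇒ s = -0.166/-0.003 = 55.3333.
So a = μs = 32.093, b = (1−μ)s = 23.240.

a = 32.093, b = 23.240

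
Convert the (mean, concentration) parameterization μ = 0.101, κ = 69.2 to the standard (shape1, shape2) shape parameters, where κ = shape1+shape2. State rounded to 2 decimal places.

shape1 = μκ = 0.101×69.2 = 6.99 and shape2 = (1−μ)κ = 0.899×69.2 = 62.21.

shape1 = 6.99, shape2 = 62.21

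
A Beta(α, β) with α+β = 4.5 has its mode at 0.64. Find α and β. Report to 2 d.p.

α = 2.60, β = 1.90

Since the density peak of Beta(α,β) is at (α−1)/(α+β−2),
α = 1 + 0.64(4.5−2) = 2.60 and β = 4.5 − 2.60 = 1.90.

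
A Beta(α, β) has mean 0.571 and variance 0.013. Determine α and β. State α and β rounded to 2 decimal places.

By moment matching, α+β = μ(1−μ)/σ² − 1 = (0.571·0.429)/0.013 − 1 = 18.8430 − 1 = 17.8430.
Since α/(α+β) = μ, α = 0.571·17.8430 = 10.19 and β = 0.429·17.8430 = 7.65.

α = 10.19, β = 7.65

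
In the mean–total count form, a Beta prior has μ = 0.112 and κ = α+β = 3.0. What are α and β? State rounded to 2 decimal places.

α = 0.34, β = 2.66

Split κ in proportion μ : (1−μ): α = 0.112·3.0 = 0.34, β = 3.0 − 0.34 = 2.66.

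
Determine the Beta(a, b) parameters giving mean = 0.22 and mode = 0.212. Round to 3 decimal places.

a = 15.840, b = 56.160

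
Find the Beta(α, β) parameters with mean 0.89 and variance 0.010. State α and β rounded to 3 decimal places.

α = 7.823, β = 0.967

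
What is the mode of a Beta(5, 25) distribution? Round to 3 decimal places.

0.143

With α,β > 1, mode = (α−1)/(α+β−2) = 4/28 = 0.143.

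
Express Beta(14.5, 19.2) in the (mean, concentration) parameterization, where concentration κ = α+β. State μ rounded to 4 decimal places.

μ = 0.4303, κ = 33.7

κ = α+β = 14.5+19.2 = 33.7; μ = α/κ = 14.5/33.7 = 0.4303.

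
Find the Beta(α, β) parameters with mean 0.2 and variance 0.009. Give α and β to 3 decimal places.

Write ν = α+β; then α = μν and Var = μ(1−μ)/(ν+1).
ν = μ(1−μ)/Var − 1 = 0.16/0.009 − 1 = 16.7778.
α = 0.2·16.7778 = 3.356, β = 0.8·16.7778 = 13.422.

α = 3.356, β = 13.422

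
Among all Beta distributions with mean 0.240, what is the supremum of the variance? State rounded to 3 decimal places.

For fixed mean μ the Beta variance is μ(1−μ)/(α+β+1), increasing as α+β decreases.
Its least upper bound (not attained) is μ(1−μ) = 0.240·0.760 = 0.182.

0.182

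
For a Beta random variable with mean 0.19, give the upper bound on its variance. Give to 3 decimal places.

Var = μ(1−μ)/(α+β+1), which approaches μ(1−μ) as α+β → 0.
So the supremum is μ(1−μ) = 0.19×0.81 = 0.154.

0.154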